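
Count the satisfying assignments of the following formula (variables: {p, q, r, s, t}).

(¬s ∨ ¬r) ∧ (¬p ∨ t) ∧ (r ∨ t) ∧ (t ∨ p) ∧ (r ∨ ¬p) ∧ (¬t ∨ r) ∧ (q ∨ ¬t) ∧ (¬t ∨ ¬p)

There are 2^5 = 32 truth assignments over (p, q, r, s, t).
Split on s. With s = True, the clauses containing s are satisfied and ¬s drops from the rest; 0 of the 2^4 = 16 assignments to the other variables satisfy what remains.
With s = False, by the same count on the reduced clause set, 1 assignment works.
Total: 0 + 1 = 1.

1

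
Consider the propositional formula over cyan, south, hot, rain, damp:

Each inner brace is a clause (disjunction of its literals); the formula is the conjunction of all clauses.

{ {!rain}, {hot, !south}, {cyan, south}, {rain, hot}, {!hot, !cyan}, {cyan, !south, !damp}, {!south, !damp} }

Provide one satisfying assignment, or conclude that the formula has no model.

cyan: false,  south: true,  hot: true,  rain: false,  damp: false

The clause (!rain) is unit, so rain = false.
The clause (hot) is unit, so hot = true.
The clause (!cyan) is unit, so cyan = false.
The clause (south) is unit, so south = true.
The clause (!damp) is unit, so damp = false.
Every clause now holds.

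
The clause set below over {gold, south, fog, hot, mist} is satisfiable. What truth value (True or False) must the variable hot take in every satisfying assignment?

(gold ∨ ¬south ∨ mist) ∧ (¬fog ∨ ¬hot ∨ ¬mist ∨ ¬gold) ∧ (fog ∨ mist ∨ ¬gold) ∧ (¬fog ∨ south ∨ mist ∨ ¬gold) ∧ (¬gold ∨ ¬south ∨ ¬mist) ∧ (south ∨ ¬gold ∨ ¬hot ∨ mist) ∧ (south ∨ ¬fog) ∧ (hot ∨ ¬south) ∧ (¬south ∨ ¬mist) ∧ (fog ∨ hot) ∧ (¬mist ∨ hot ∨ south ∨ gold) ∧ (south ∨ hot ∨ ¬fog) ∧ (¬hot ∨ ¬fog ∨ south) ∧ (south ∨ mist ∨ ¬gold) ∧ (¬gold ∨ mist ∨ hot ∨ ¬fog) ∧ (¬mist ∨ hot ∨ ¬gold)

True

Suppose hot = False.
Unit clause (¬south) forces south = False.
Unit clause (¬fog) forces fog = False.
Now (fog) is unsatisfied and unit — conflict.
So every satisfying assignment has hot = True.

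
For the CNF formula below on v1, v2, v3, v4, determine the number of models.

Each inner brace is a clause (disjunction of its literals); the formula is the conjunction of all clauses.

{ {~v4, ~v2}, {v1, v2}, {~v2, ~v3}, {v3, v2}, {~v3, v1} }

4

There are 2^4 = 16 truth assignments over (v1, v2, v3, v4).
Check each against the 5 clauses (columns in the order v1, v2, v3, v4):
  F F F F  ✗ fails (v1 | v2)
  F F F T  ✗ fails (v1 | v2)
  F F T F  ✗ fails (v1 | v2)
  F F T T  ✗ fails (v1 | v2)
  F T F F  ✓ satisfies all
  F T F T  ✗ fails (~v4 | ~v2)
  F T T F  ✗ fails (~v2 | ~v3)
  F T T T  ✗ fails (~v4 | ~v2)
  T F F F  ✗ fails (v3 | v2)
  T F F T  ✗ fails (v3 | v2)
  T F T F  ✓ satisfies all
  T F T T  ✓ satisfies all
  T T F F  ✓ satisfies all
  T T F T  ✗ fails (~v4 | ~v2)
  T T T F  ✗ fails (~v2 | ~v3)
  T T T T  ✗ fails (~v4 | ~v2)
4 of the 16 rows are models.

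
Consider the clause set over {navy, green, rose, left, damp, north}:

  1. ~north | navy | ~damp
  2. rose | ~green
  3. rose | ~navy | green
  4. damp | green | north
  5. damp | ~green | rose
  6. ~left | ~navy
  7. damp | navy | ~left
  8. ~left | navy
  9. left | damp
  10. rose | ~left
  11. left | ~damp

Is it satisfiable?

Suppose rose = 1.
Suppose left = 0.
The clause (damp) is unit, so damp = 1.
But (~damp) is also a unit clause — contradiction.
Backtrack on left: now try left = 1.
The clause (~navy) is unit, so navy = 0.
But (navy) is also a unit clause — contradiction.
Neither left = 1 nor left = 0 works.
Backtrack on rose: now try rose = 0.
The clause (~green) is unit, so green = 0.
The clause (~navy) is unit, so navy = 0.
The clause (~left) is unit, so left = 0.
The clause (damp) is unit, so damp = 1.
But (~damp) is also a unit clause — contradiction.
Neither rose = 1 nor rose = 0 works.
No assignment satisfies every clause.

Unsatisfiable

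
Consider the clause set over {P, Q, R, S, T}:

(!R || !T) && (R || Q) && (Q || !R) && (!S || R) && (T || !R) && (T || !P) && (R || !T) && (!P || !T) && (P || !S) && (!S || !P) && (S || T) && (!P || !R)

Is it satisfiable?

No

Try R = false.
The clause (Q) is unit, so Q = true.
The clause (!S) is unit, so S = false.
The clause (!T) is unit, so T = false.
Now (T) is unsatisfied and unit — conflict.
Undo R and try R = true.
The clause (!T) is unit, so T = false.
Now (T) is unsatisfied and unit — conflict.
Both values of R lead to a conflict.
No assignment satisfies every clause.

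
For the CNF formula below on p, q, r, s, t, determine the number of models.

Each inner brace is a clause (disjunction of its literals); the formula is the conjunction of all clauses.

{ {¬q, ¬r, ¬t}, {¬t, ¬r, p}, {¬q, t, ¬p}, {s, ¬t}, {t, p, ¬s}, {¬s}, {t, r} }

3

There are 2^5 = 32 truth assignments over (p, q, r, s, t).
Split on r. With r = True, the clauses containing r are satisfied and ¬r drops from the rest; 3 of the 2^4 = 16 assignments to the other variables satisfy what remains.
With r = False, by the same count on the reduced clause set, 0 assignments work.
Total: 3 + 0 = 3.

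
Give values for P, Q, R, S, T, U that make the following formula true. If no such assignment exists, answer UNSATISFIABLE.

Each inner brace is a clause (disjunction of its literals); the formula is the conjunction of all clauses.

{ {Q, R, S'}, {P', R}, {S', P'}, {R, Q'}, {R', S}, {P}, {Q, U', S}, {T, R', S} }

UNSATISFIABLE

The clause (P) is unit, so P = 1.
The clause (R) is unit, so R = 1.
The clause (S') is unit, so S = 0.
But (S) is also a unit clause — contradiction.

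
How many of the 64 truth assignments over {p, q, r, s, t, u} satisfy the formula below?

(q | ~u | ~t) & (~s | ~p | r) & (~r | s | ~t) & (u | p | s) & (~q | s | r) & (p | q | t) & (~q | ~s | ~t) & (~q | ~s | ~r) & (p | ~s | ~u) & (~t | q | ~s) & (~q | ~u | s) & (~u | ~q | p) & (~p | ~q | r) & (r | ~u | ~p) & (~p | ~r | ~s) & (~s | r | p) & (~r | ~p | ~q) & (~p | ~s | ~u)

There are 2^6 = 64 truth assignments over (p, q, r, s, t, u).
Split on q. With q = 1, the clauses containing q are satisfied and ~q drops from the rest; 0 of the 2^5 = 32 assignments to the other variables satisfy what remains.
With q = 0, by the same count on the reduced clause set, 4 assignments work.
Total: 0 + 4 = 4.

4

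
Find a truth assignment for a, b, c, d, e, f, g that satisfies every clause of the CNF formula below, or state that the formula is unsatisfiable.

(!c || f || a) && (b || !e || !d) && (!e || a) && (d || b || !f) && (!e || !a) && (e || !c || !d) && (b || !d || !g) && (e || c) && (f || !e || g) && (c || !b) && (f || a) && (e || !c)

Case e = false:
From the singleton clause (c), c = true.
Now (!c) is unsatisfied and unit — conflict.
That branch fails; take e = true instead.
From the singleton clause (a), a = true.
Now (!a) is unsatisfied and unit — conflict.
Neither e = true nor e = false works.

UNSATISFIABLE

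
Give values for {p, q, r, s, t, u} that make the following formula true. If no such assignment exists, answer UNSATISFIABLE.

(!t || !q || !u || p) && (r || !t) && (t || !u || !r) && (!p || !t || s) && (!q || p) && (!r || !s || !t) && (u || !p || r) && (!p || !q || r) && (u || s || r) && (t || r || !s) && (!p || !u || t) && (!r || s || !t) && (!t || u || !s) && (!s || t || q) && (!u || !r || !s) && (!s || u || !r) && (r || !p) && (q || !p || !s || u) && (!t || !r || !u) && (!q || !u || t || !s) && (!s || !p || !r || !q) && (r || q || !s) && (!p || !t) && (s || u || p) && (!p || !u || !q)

p=false, q=false, r=false, s=false, t=false, u=true

Branch on r: set r = false.
Unit clause (!t) forces t = false.
Unit clause (!s) forces s = false.
Unit clause (u) forces u = true.
Unit clause (!p) forces p = false.
Unit clause (!q) forces q = false.
This assignment satisfies each clause.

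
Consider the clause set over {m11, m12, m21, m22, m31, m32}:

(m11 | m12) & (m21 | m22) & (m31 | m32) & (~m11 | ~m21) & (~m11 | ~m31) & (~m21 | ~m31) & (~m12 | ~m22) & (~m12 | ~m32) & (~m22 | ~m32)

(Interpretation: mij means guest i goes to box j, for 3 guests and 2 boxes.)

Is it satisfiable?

No

Try m11 = 1.
Unit clause (~m21) forces m21 = 0.
Unit clause (m22) forces m22 = 1.
Unit clause (~m31) forces m31 = 0.
Unit clause (m32) forces m32 = 1.
But (~m32) is also a unit clause — contradiction.
Backtrack on m11: now try m11 = 0.
Unit clause (m12) forces m12 = 1.
Unit clause (~m22) forces m22 = 0.
Unit clause (m21) forces m21 = 1.
Unit clause (~m31) forces m31 = 0.
Unit clause (m32) forces m32 = 1.
But (~m32) is also a unit clause — contradiction.
Either choice for m11 ends in contradiction.
No assignment satisfies every clause.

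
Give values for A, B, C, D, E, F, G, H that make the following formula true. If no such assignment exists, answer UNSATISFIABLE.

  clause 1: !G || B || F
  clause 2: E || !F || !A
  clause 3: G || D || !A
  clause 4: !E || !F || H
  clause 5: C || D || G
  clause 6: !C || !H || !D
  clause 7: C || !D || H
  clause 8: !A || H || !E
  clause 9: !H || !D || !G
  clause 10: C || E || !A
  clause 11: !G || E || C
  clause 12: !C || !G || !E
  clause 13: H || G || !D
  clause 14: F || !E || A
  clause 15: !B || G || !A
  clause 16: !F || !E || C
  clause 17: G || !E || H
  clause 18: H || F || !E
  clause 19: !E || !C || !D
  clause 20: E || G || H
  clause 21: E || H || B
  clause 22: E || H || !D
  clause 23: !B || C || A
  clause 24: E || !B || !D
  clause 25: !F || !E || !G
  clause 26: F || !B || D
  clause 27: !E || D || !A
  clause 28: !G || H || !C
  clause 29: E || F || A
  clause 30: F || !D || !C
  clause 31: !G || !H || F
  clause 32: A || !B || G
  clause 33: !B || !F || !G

Branch on G: set G = false.
Branch on D: set D = false.
From the singleton clause (!A), A = false.
From the singleton clause (C), C = true.
From the singleton clause (!B), B = false.
Branch on F: set F = true.
Branch on E: set E = true.
From the singleton clause (H), H = true.
This assignment satisfies each clause.

A ↦ false, B ↦ false, C ↦ true, D ↦ false, E ↦ true, F ↦ true, G ↦ false, H ↦ true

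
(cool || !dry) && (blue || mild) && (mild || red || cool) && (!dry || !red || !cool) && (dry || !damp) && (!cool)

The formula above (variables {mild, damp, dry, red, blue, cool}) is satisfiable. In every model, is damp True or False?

False

Suppose damp = true.
From the singleton clause (dry), dry = true.
From the singleton clause (cool), cool = true.
That conflicts with the unit clause (!cool).
So every satisfying assignment has damp = False.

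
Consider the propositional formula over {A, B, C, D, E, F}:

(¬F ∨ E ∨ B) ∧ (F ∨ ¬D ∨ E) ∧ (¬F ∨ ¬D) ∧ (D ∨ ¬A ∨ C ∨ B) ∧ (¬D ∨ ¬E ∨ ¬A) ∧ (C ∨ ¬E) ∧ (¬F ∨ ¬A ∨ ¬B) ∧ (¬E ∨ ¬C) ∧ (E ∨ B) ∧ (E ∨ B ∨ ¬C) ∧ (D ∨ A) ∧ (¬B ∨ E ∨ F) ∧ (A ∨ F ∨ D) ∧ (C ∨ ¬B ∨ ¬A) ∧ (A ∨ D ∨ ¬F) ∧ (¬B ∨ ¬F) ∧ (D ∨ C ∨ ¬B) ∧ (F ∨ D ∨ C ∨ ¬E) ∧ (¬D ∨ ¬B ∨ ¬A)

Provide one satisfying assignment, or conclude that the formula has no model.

UNSATISFIABLE

Branch on F: set F = False.
Branch on D: set D = False.
(A) alone gives A = True.
Branch on C: set C = True.
(¬E) alone gives E = False.
(B) alone gives B = True.
But (¬B) is also a unit clause — contradiction.
That branch fails; take C = False instead.
(B) alone gives B = True.
But (¬B) is also a unit clause — contradiction.
Both values of C lead to a conflict.
That branch fails; take D = True instead.
(E) alone gives E = True.
(¬A) alone gives A = False.
(C) alone gives C = True.
But (¬C) is also a unit clause — contradiction.
Both values of D lead to a conflict.
That branch fails; take F = True instead.
(¬D) alone gives D = False.
(A) alone gives A = True.
(¬B) alone gives B = False.
(E) alone gives E = True.
(C) alone gives C = True.
But (¬C) is also a unit clause — contradiction.
Both values of F lead to a conflict.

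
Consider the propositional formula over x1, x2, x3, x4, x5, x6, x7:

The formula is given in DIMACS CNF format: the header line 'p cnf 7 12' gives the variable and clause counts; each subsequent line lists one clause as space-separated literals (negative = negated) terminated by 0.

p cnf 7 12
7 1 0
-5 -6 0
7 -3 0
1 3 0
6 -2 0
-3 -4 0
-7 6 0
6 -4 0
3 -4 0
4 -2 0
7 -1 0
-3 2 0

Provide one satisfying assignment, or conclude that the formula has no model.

x1: True; x2: False; x3: False; x4: False; x5: False; x6: True; x7: True

Suppose x7 = True.
Unit clause (x6) forces x6 = True.
Unit clause (¬x5) forces x5 = False.
Suppose x1 = True.
Suppose x3 = False.
Unit clause (¬x4) forces x4 = False.
Unit clause (¬x2) forces x2 = False.
Every clause now holds.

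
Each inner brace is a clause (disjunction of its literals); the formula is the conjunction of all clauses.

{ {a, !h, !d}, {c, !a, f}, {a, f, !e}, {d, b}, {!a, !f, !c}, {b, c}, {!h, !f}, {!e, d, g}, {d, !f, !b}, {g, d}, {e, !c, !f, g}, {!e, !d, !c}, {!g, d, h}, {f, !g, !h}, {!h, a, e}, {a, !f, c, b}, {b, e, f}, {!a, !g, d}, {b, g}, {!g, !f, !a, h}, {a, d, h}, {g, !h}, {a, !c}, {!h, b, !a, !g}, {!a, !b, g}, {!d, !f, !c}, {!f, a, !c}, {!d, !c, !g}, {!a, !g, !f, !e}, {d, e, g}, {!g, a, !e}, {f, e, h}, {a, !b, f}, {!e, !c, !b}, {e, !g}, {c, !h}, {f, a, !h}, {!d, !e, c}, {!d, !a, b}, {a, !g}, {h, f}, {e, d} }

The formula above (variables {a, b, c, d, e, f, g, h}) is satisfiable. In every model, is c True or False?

Suppose c = true.
From the singleton clause (a), a = true.
From the singleton clause (!f), f = false.
From the singleton clause (h), h = true.
From the singleton clause (!g), g = false.
Now (g) is unsatisfied and unit — conflict.
So every satisfying assignment has c = False.

False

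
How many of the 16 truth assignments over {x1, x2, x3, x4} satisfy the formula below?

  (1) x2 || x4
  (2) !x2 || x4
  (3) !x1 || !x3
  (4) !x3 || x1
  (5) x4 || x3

There are 2^4 = 16 truth assignments over (x1, x2, x3, x4).
Split on x2. With x2 = true, the clauses containing x2 are satisfied and !x2 drops from the rest; 2 of the 2^3 = 8 assignments to the other variables satisfy what remains.
With x2 = false, by the same count on the reduced clause set, 2 assignments work.
(One model: x1=F, x2=F, x3=F, x4=T.)
Total: 2 + 2 = 4.

4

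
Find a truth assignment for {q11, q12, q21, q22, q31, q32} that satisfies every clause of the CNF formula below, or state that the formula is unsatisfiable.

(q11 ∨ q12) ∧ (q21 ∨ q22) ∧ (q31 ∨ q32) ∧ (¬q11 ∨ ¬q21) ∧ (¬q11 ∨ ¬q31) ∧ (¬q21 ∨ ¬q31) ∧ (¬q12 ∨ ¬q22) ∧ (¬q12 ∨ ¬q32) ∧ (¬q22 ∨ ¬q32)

Try q11 = True.
Unit clause (¬q21) forces q21 = False.
Unit clause (q22) forces q22 = True.
Unit clause (¬q31) forces q31 = False.
Unit clause (q32) forces q32 = True.
That conflicts with the unit clause (¬q32).
So q11 must be the other value — set q11 = False.
Unit clause (q12) forces q12 = True.
Unit clause (¬q22) forces q22 = False.
Unit clause (q21) forces q21 = True.
Unit clause (¬q31) forces q31 = False.
Unit clause (q32) forces q32 = True.
That conflicts with the unit clause (¬q32).
Both values of q11 lead to a conflict.

UNSATISFIABLE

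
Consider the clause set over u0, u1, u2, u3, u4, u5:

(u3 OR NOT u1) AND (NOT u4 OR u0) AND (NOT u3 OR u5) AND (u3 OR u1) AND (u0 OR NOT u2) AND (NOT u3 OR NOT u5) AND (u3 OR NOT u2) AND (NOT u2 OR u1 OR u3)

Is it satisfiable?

Suppose u3 = true.
The clause (u5) is unit, so u5 = true.
That conflicts with the unit clause (NOT u5).
Undo u3 and try u3 = false.
The clause (NOT u1) is unit, so u1 = false.
That conflicts with the unit clause (u1).
Either choice for u3 ends in contradiction.
No assignment satisfies every clause.

No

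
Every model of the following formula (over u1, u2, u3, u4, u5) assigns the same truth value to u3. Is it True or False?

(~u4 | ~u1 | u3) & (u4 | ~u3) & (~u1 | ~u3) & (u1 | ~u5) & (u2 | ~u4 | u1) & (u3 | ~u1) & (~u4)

Suppose u3 = 1.
(u4) alone gives u4 = 1.
But (~u4) is also a unit clause — contradiction.
So every satisfying assignment has u3 = False.

False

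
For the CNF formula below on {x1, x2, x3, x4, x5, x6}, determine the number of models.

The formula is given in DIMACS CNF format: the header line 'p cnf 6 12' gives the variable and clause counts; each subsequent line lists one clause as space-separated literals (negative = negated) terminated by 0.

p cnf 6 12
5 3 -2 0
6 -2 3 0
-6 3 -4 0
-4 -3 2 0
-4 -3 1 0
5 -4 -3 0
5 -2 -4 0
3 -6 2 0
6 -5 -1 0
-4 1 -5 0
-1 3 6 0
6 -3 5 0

16

There are 2^6 = 64 truth assignments over (x1, x2, x3, x4, x5, x6).
Split on x3. With x3 = True, the clauses containing x3 are satisfied and ¬x3 drops from the rest; 11 of the 2^5 = 32 assignments to the other variables satisfy what remains.
With x3 = False, by the same count on the reduced clause set, 5 assignments work.
Total: 11 + 5 = 16.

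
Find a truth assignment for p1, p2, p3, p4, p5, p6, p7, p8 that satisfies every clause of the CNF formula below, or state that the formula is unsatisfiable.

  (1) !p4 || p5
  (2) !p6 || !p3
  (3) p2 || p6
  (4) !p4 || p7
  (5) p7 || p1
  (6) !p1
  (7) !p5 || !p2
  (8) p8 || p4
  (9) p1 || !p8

The clause (!p1) is unit, so p1 = false.
The clause (p7) is unit, so p7 = true.
The clause (!p8) is unit, so p8 = false.
The clause (p4) is unit, so p4 = true.
The clause (p5) is unit, so p5 = true.
The clause (!p2) is unit, so p2 = false.
The clause (p6) is unit, so p6 = true.
The clause (!p3) is unit, so p3 = false.
This assignment satisfies each clause.

p1: false,  p2: false,  p3: false,  p4: true,  p5: true,  p6: true,  p7: true,  p8: false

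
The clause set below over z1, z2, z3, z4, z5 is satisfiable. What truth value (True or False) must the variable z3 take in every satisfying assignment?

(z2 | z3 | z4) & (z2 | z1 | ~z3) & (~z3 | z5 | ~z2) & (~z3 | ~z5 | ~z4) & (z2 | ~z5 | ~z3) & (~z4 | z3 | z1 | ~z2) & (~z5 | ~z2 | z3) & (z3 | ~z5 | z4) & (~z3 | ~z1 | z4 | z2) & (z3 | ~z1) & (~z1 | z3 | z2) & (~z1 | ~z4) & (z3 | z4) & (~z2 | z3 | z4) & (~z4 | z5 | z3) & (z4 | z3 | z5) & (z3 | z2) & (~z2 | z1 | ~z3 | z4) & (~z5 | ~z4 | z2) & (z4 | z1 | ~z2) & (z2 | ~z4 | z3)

Suppose z3 = 0.
The clause (~z1) is unit, so z1 = 0.
The clause (z4) is unit, so z4 = 1.
The clause (~z2) is unit, so z2 = 0.
That conflicts with the unit clause (z2).
So every satisfying assignment has z3 = True.

True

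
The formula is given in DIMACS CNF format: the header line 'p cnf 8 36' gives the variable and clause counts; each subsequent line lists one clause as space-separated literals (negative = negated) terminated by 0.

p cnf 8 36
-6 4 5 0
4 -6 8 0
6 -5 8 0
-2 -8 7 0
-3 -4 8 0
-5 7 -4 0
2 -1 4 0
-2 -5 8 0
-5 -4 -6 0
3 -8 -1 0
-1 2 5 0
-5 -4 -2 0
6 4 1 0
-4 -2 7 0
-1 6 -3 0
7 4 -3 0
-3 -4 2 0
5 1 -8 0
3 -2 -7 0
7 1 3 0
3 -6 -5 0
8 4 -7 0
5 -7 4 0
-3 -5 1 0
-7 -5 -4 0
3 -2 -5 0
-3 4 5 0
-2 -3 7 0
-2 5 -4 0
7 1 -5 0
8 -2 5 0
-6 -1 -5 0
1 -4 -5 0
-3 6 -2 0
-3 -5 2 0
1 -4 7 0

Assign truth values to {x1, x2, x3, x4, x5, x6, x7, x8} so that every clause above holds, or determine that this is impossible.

Suppose x6 = False.
Suppose x5 = False.
Suppose x1 = False.
Unit clause (x4) forces x4 = True.
Unit clause (¬x8) forces x8 = False.
Unit clause (¬x3) forces x3 = False.
Unit clause (x7) forces x7 = True.
Unit clause (¬x2) forces x2 = False.
All clauses are satisfied.

x1 ↦ False, x2 ↦ False, x3 ↦ False, x4 ↦ True, x5 ↦ False, x6 ↦ False, x7 ↦ True, x8 ↦ False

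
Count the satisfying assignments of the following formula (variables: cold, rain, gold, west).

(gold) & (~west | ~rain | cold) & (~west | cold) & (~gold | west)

There are 2^4 = 16 truth assignments over (cold, rain, gold, west).
Split on west. With west = 1, the clauses containing west are satisfied and ~west drops from the rest; 2 of the 2^3 = 8 assignments to the other variables satisfy what remains.
With west = 0, by the same count on the reduced clause set, 0 assignments work.
Total: 2 + 0 = 2.

2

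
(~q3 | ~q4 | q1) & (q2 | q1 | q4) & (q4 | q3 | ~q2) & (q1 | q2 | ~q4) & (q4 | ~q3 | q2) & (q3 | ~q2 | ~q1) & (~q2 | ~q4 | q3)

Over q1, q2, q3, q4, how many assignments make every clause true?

There are 2^4 = 16 truth assignments over (q1, q2, q3, q4).
Split on q4. With q4 = 1, the clauses containing q4 are satisfied and ~q4 drops from the rest; 3 of the 2^3 = 8 assignments to the other variables satisfy what remains.
With q4 = 0, by the same count on the reduced clause set, 3 assignments work.
(One model: q1=F, q2=T, q3=T, q4=F.)
Total: 3 + 3 = 6.

6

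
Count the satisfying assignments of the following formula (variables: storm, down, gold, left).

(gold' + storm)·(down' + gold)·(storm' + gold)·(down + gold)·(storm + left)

There are 2^4 = 16 truth assignments over (storm, down, gold, left).
Check each against the 5 clauses (columns in the order storm, down, gold, left):
  F F F F  ✗ fails (down + gold)
  F F F T  ✗ fails (down + gold)
  F F T F  ✗ fails (gold' + storm)
  F F T T  ✗ fails (gold' + storm)
  F T F F  ✗ fails (down' + gold)
  F T F T  ✗ fails (down' + gold)
  F T T F  ✗ fails (gold' + storm)
  F T T T  ✗ fails (gold' + storm)
  T F F F  ✗ fails (storm' + gold)
  T F F T  ✗ fails (storm' + gold)
  T F T F  ✓ satisfies all
  T F T T  ✓ satisfies all
  T T F F  ✗ fails (down' + gold)
  T T F T  ✗ fails (down' + gold)
  T T T F  ✓ satisfies all
  T T T T  ✓ satisfies all
4 of the 16 rows are models.

4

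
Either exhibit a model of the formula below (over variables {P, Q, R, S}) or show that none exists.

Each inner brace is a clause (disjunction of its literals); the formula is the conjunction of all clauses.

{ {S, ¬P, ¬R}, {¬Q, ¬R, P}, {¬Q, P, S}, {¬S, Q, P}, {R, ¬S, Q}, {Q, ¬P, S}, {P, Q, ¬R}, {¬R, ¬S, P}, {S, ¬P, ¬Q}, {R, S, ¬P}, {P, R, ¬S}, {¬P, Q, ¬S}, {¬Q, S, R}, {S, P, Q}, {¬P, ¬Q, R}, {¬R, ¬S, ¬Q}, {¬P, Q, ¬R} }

UNSATISFIABLE

Case S = True:
Case Q = True:
Unit clause (¬R) forces R = False.
Unit clause (P) forces P = True.
But (¬P) is also a unit clause — contradiction.
So Q must be the other value — set Q = False.
Unit clause (P) forces P = True.
But (¬P) is also a unit clause — contradiction.
Neither Q = True nor Q = False works.
So S must be the other value — set S = False.
Case P = False:
Unit clause (¬Q) forces Q = False.
But (Q) is also a unit clause — contradiction.
So P must be the other value — set P = True.
Unit clause (¬R) forces R = False.
But (R) is also a unit clause — contradiction.
Neither P = True nor P = False works.
Neither S = True nor S = False works.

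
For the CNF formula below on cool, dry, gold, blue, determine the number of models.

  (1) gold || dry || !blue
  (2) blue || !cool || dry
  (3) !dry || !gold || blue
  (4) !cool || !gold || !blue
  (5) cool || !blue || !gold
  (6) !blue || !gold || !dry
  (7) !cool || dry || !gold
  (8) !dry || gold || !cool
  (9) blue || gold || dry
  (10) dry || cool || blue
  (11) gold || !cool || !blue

2

There are 2^4 = 16 truth assignments over (cool, dry, gold, blue).
Split on dry. With dry = true, the clauses containing dry are satisfied and !dry drops from the rest; 2 of the 2^3 = 8 assignments to the other variables satisfy what remains.
With dry = false, by the same count on the reduced clause set, 0 assignments work.
Total: 2 + 0 = 2.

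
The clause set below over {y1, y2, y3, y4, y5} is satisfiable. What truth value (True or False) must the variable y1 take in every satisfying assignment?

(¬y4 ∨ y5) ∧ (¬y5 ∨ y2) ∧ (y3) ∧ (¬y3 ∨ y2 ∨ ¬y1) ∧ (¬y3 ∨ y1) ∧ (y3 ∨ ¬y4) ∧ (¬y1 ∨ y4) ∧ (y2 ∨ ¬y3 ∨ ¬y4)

Suppose y1 = False.
Unit clause (y3) forces y3 = True.
That conflicts with the unit clause (¬y3).
So every satisfying assignment has y1 = True.

True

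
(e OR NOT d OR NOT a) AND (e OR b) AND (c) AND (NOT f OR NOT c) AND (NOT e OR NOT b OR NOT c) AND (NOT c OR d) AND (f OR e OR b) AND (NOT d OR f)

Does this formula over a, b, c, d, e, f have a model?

No

(c) alone gives c = true.
(NOT f) alone gives f = false.
(d) alone gives d = true.
Now (NOT d) is unsatisfied and unit — conflict.
No assignment satisfies every clause.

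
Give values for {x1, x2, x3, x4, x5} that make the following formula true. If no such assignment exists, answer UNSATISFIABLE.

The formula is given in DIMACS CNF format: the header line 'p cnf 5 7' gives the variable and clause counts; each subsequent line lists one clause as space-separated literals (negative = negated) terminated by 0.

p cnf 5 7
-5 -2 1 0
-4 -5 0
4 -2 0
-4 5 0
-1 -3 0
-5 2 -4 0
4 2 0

Try x4 = False.
From the singleton clause (¬x2), x2 = False.
Now (x2) is unsatisfied and unit — conflict.
That branch fails; take x4 = True instead.
From the singleton clause (¬x5), x5 = False.
Now (x5) is unsatisfied and unit — conflict.
Neither x4 = True nor x4 = False works.

UNSATISFIABLE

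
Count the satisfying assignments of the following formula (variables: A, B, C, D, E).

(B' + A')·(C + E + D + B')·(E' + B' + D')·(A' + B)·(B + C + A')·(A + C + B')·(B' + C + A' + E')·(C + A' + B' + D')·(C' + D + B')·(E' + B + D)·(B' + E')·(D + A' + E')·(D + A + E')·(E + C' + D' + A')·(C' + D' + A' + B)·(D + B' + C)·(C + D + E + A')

7

There are 2^5 = 32 truth assignments over (A, B, C, D, E).
Split on E. With E = 1, the clauses containing E are satisfied and E' drops from the rest; 2 of the 2^4 = 16 assignments to the other variables satisfy what remains.
With E = 0, by the same count on the reduced clause set, 5 assignments work.
(One model: A=F, B=F, C=F, D=F, E=F.)
Total: 2 + 5 = 7.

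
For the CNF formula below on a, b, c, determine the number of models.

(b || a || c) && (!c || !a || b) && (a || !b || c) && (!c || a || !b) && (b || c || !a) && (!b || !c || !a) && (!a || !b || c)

1

There are 2^3 = 8 truth assignments over (a, b, c).
Split on a. With a = true, the clauses containing a are satisfied and !a drops from the rest; 0 of the 2^2 = 4 assignments to the other variables satisfy what remains.
With a = false, by the same count on the reduced clause set, 1 assignment works.
Total: 0 + 1 = 1.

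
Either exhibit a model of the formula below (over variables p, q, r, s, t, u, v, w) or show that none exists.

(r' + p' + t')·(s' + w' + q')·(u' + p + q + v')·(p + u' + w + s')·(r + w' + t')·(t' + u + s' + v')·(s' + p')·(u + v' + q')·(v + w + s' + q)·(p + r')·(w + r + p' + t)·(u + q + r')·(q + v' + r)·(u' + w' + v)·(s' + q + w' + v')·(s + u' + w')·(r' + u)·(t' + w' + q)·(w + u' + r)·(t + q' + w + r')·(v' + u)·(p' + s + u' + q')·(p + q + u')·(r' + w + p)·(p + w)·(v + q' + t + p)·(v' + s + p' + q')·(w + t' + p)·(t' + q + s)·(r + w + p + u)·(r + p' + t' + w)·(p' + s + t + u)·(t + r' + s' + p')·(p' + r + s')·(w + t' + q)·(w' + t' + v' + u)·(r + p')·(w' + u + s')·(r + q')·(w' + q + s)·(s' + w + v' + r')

p: 1,  q: 0,  r: 1,  s: 0,  t: 0,  u: 1,  v: 1,  w: 0

Branch on s: set s = 0.
Branch on p: set p = 1.
(r) alone gives r = 1.
(t') alone gives t = 0.
(u) alone gives u = 1.
(w') alone gives w = 0.
(q') alone gives q = 0.
All clauses hold; v can take either value.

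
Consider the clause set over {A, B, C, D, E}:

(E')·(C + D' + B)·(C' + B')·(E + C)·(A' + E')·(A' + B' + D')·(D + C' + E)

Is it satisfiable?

From the singleton clause (E'), E = 0.
From the singleton clause (C), C = 1.
From the singleton clause (B'), B = 0.
From the singleton clause (D), D = 1.
Every clause is now satisfied; A is unconstrained.
A satisfying assignment: A=0,  B=0,  C=1,  D=1,  E=0.

Satisfiable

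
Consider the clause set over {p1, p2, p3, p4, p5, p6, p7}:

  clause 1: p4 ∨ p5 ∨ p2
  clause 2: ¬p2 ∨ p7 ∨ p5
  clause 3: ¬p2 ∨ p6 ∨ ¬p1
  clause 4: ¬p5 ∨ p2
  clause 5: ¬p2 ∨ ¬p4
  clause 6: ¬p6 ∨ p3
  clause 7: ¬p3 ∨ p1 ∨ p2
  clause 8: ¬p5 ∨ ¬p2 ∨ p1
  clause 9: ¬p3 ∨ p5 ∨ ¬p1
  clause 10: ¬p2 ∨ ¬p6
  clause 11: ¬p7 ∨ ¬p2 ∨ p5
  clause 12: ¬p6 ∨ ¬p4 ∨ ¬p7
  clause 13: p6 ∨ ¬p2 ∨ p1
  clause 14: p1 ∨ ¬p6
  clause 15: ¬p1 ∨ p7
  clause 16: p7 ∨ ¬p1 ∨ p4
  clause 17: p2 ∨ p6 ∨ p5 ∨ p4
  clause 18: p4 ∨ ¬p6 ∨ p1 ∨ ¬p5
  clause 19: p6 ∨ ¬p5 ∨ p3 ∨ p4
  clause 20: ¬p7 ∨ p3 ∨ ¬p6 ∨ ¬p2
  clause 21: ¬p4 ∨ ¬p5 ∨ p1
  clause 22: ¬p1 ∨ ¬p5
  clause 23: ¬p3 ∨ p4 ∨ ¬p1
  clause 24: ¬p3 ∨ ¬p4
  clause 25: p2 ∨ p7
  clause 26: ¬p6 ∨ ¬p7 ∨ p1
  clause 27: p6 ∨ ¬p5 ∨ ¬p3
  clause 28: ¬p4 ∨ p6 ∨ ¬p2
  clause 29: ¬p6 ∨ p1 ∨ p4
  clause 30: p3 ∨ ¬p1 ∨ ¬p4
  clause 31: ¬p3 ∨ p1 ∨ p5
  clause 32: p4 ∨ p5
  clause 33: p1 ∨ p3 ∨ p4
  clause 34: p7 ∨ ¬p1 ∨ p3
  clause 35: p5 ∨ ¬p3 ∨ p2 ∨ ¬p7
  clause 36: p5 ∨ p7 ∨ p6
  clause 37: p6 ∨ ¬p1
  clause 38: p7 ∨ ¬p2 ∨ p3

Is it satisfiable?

Satisfiable

Case p5 = False:
Unit clause (p4) forces p4 = True.
Unit clause (¬p2) forces p2 = False.
Unit clause (¬p3) forces p3 = False.
Unit clause (¬p6) forces p6 = False.
Unit clause (p7) forces p7 = True.
Unit clause (¬p1) forces p1 = False.
All clauses are satisfied.
A satisfying assignment: p1: False,  p2: False,  p3: False,  p4: True,  p5: False,  p6: False,  p7: True.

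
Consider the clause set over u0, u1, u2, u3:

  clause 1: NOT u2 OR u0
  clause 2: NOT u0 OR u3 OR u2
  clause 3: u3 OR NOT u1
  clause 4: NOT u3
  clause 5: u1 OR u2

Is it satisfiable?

Satisfiable

(NOT u3) alone gives u3 = false.
(NOT u1) alone gives u1 = false.
(u2) alone gives u2 = true.
(u0) alone gives u0 = true.
Every clause now holds.
A satisfying assignment: u0=true; u1=false; u2=true; u3=false.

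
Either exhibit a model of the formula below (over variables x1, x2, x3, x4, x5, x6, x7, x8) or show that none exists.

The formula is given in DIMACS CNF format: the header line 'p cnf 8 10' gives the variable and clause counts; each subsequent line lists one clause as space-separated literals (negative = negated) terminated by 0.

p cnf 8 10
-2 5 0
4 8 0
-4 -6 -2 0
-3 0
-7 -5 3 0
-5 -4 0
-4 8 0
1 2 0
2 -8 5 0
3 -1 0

x1 ↦ False; x2 ↦ True; x3 ↦ False; x4 ↦ False; x5 ↦ True; x6 ↦ True; x7 ↦ False; x8 ↦ True

From the singleton clause (¬x3), x3 = False.
From the singleton clause (¬x1), x1 = False.
From the singleton clause (x2), x2 = True.
From the singleton clause (x5), x5 = True.
From the singleton clause (¬x7), x7 = False.
From the singleton clause (¬x4), x4 = False.
From the singleton clause (x8), x8 = True.
All clauses hold; x6 can take either value.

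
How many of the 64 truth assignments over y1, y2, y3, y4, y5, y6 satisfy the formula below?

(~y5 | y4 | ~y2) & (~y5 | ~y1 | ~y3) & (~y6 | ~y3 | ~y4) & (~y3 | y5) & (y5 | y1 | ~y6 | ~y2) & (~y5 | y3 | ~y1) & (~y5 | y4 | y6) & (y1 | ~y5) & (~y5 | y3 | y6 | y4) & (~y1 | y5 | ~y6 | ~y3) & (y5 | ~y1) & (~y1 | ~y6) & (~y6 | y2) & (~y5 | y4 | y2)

4

There are 2^6 = 64 truth assignments over (y1, y2, y3, y4, y5, y6).
Split on y2. With y2 = 1, the clauses containing y2 are satisfied and ~y2 drops from the rest; 2 of the 2^5 = 32 assignments to the other variables satisfy what remains.
With y2 = 0, by the same count on the reduced clause set, 2 assignments work.
(One model: y1=F, y2=F, y3=F, y4=F, y5=F, y6=F.)
Total: 2 + 2 = 4.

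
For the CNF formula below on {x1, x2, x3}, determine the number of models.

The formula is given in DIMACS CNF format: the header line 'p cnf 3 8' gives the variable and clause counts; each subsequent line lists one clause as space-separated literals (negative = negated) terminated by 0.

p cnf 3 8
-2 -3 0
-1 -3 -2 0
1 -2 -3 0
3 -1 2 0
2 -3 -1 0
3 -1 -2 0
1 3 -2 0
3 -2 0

2

There are 2^3 = 8 truth assignments over (x1, x2, x3).
Check each against the 8 clauses (columns in the order x1, x2, x3):
  F F F  ✓ satisfies all
  F F T  ✓ satisfies all
  F T F  ✗ fails (x1 ∨ x3 ∨ ¬x2)
  F T T  ✗ fails (¬x2 ∨ ¬x3)
  T F F  ✗ fails (x3 ∨ ¬x1 ∨ x2)
  T F T  ✗ fails (x2 ∨ ¬x3 ∨ ¬x1)
  T T F  ✗ fails (x3 ∨ ¬x1 ∨ ¬x2)
  T T T  ✗ fails (¬x2 ∨ ¬x3)
2 of the 8 rows are models.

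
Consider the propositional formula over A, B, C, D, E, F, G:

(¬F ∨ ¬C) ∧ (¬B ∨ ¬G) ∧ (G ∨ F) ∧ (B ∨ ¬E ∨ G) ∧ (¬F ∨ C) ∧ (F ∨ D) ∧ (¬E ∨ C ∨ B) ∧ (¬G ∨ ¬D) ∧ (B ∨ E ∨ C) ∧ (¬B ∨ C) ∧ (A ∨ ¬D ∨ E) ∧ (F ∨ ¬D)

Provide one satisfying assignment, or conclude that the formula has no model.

UNSATISFIABLE

Case F = False:
The clause (G) is unit, so G = True.
The clause (¬B) is unit, so B = False.
The clause (D) is unit, so D = True.
But (¬D) is also a unit clause — contradiction.
Undo F and try F = True.
The clause (¬C) is unit, so C = False.
But (C) is also a unit clause — contradiction.
Neither F = True nor F = False works.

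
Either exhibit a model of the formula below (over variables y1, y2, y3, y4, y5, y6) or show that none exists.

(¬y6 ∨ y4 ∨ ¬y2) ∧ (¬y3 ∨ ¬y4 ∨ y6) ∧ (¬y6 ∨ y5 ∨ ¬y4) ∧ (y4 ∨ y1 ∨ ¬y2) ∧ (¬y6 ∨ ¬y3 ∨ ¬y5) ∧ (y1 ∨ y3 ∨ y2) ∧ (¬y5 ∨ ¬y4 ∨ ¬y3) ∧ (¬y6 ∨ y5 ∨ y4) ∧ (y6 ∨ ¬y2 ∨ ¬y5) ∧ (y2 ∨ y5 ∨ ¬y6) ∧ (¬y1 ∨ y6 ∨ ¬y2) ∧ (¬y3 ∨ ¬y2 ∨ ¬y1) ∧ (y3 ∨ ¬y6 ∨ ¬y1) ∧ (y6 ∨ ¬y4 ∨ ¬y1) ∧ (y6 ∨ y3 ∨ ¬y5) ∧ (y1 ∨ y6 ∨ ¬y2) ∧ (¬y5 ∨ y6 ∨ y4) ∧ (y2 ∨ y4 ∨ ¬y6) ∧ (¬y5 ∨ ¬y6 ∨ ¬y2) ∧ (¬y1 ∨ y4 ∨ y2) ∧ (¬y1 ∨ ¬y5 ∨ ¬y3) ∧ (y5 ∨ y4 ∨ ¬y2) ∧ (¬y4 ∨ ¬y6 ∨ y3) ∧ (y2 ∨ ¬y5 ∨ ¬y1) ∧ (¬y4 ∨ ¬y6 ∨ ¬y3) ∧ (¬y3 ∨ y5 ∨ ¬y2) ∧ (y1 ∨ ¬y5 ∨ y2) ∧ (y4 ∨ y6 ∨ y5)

UNSATISFIABLE

Branch on y6: set y6 = False.
Branch on y3: set y3 = False.
Unit clause (¬y5) forces y5 = False.
Unit clause (y4) forces y4 = True.
Unit clause (¬y1) forces y1 = False.
Unit clause (y2) forces y2 = True.
Now (¬y2) is unsatisfied and unit — conflict.
Undo y3 and try y3 = True.
Unit clause (¬y4) forces y4 = False.
Unit clause (¬y5) forces y5 = False.
Now (y5) is unsatisfied and unit — conflict.
Neither y3 = True nor y3 = False works.
Undo y6 and try y6 = True.
Branch on y4: set y4 = True.
Unit clause (y5) forces y5 = True.
Unit clause (¬y3) forces y3 = False.
Now (y3) is unsatisfied and unit — conflict.
Undo y4 and try y4 = False.
Unit clause (¬y2) forces y2 = False.
Now (y2) is unsatisfied and unit — conflict.
Neither y4 = True nor y4 = False works.
Neither y6 = True nor y6 = False works.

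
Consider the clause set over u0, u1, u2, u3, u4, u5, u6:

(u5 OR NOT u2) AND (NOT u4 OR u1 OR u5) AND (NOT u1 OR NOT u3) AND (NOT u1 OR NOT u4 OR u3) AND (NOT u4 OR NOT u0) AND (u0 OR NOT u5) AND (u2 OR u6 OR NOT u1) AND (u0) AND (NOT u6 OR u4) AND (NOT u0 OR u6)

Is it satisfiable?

Unsatisfiable

From the singleton clause (u0), u0 = true.
From the singleton clause (NOT u4), u4 = false.
From the singleton clause (NOT u6), u6 = false.
Now (u6) is unsatisfied and unit — conflict.
No assignment satisfies every clause.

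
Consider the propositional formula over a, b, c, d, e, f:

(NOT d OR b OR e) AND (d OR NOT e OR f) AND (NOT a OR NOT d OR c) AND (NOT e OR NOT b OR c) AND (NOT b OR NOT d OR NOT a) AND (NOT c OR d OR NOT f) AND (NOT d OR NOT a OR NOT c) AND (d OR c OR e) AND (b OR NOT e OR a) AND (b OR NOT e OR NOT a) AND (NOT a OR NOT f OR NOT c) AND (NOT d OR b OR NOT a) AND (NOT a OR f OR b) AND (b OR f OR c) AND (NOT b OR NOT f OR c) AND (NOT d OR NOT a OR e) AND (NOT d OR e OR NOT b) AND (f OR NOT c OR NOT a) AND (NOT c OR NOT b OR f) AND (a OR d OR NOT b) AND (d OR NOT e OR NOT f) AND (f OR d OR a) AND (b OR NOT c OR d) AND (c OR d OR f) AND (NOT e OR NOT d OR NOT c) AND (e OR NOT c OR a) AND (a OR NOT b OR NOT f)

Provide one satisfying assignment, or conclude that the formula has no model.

UNSATISFIABLE

Case d = false:
Case e = false:
Unit clause (c) forces c = true.
Unit clause (NOT f) forces f = false.
Unit clause (NOT a) forces a = false.
Now (a) is unsatisfied and unit — conflict.
That branch fails; take e = true instead.
Unit clause (f) forces f = true.
Now (NOT f) is unsatisfied and unit — conflict.
Neither e = true nor e = false works.
That branch fails; take d = true instead.
Case b = true:
Unit clause (NOT a) forces a = false.
Unit clause (e) forces e = true.
Unit clause (c) forces c = true.
Now (NOT c) is unsatisfied and unit — conflict.
That branch fails; take b = false instead.
Unit clause (e) forces e = true.
Unit clause (a) forces a = true.
Now (NOT a) is unsatisfied and unit — conflict.
Neither b = true nor b = false works.
Neither d = true nor d = false works.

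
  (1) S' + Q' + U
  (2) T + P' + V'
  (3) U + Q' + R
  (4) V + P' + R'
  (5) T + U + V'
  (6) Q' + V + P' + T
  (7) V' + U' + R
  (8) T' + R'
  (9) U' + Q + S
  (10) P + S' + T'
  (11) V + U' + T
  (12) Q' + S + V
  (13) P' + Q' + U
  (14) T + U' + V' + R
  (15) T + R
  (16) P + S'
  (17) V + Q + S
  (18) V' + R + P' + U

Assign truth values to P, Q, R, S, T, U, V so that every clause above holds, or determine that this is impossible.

P ↦ 0,  Q ↦ 1,  R ↦ 1,  S ↦ 0,  T ↦ 0,  U ↦ 1,  V ↦ 1

Suppose T = 0.
The clause (R) is unit, so R = 1.
Suppose P = 0.
The clause (S') is unit, so S = 0.
Suppose U = 1.
The clause (Q) is unit, so Q = 1.
The clause (V) is unit, so V = 1.
This assignment satisfies each clause.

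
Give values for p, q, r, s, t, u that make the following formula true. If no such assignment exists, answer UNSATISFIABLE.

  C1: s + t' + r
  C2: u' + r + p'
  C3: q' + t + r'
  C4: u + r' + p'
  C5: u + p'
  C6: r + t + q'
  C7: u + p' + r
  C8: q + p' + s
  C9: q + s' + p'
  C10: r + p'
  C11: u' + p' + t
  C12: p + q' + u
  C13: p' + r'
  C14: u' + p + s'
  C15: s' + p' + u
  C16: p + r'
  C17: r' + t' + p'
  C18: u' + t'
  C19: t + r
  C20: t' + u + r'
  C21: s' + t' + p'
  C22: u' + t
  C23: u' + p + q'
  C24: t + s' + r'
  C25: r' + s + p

Try u = 0.
(p') alone gives p = 0.
(q') alone gives q = 0.
(r') alone gives r = 0.
(t) alone gives t = 1.
(s) alone gives s = 1.
This assignment satisfies each clause.

p ↦ 0; q ↦ 0; r ↦ 0; s ↦ 1; t ↦ 1; u ↦ 0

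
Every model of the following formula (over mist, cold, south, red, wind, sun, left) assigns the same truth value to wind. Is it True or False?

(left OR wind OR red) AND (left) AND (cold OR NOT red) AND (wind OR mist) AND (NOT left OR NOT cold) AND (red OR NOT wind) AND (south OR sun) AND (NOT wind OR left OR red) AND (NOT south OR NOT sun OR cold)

False

Suppose wind = true.
Unit clause (left) forces left = true.
Unit clause (NOT cold) forces cold = false.
Unit clause (NOT red) forces red = false.
Now (red) is unsatisfied and unit — conflict.
So every satisfying assignment has wind = False.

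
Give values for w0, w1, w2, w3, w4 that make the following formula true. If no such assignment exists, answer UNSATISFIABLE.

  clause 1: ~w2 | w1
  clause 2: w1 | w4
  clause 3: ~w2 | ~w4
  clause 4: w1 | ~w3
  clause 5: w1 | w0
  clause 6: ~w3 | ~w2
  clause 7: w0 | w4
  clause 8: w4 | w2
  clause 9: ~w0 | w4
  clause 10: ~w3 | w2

Try w2 = 0.
(w4) alone gives w4 = 1.
(~w3) alone gives w3 = 0.
Try w1 = 1.
All clauses hold; w0 can take either value.

w0=1, w1=1, w2=0, w3=0, w4=1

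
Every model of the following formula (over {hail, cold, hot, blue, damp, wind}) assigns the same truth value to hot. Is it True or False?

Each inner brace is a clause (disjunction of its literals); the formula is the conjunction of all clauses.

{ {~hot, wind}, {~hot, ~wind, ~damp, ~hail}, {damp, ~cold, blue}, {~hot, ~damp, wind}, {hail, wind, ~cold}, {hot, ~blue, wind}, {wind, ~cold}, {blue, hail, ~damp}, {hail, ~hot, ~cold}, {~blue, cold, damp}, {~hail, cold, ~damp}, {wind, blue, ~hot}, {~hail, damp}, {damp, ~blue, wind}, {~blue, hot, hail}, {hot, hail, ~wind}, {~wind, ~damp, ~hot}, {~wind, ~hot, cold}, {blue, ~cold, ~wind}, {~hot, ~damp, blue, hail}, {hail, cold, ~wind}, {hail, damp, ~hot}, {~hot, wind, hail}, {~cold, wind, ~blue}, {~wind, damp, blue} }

Suppose hot = 1.
Unit clause (wind) forces wind = 1.
Unit clause (~damp) forces damp = 0.
Unit clause (~hail) forces hail = 0.
Now (hail) is unsatisfied and unit — conflict.
So every satisfying assignment has hot = False.

False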